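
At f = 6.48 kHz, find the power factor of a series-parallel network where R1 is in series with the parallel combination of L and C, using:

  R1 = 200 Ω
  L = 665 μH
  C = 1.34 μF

Step 1 — Angular frequency: ω = 2π·f = 2π·6480 = 4.072e+04 rad/s.
Step 2 — Component impedances:
  R1: Z = R = 200 Ω
  L: Z = jωL = j·4.072e+04·0.000665 = 0 + j27.08 Ω
  C: Z = 1/(jωC) = -j/(ω·C) = 0 - j18.33 Ω
Step 3 — Parallel branch: L || C = 1/(1/L + 1/C) = 0 - j56.74 Ω.
Step 4 — Series with R1: Z_total = R1 + (L || C) = 200 - j56.74 Ω = 207.9∠-15.8° Ω.
Step 5 — Power factor: PF = cos(φ) = Re(Z)/|Z| = 200/207.9 = 0.962.
Step 6 — Type: Im(Z) = -56.74 ⇒ leading (phase φ = -15.8°).

PF = 0.962 (leading, φ = -15.8°)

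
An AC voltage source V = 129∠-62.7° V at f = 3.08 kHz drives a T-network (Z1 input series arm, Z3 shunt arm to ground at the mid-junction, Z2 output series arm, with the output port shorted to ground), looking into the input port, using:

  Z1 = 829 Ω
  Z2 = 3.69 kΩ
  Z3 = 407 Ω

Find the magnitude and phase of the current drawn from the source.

Step 1 — Angular frequency: ω = 2π·f = 2π·3080 = 1.935e+04 rad/s.
Step 2 — Component impedances:
  Z1: Z = R = 829 Ω
  Z2: Z = R = 3690 Ω
  Z3: Z = R = 407 Ω
Step 3 — With the output port shorted to ground, the output series arm Z2 runs from the junction to ground; the shunt arm Z3 also runs from the junction to ground. They appear in parallel: Z3 || Z2 = 366.6 Ω.
Step 4 — Series with input arm Z1: Z_in = Z1 + (Z3 || Z2) = 1196 Ω = 1196∠0.0° Ω.
Step 5 — Source phasor: V = 129∠-62.7° V = 59.17 - j114.6 V.
Step 6 — Ohm's law: I = V / Z_total = (59.17 - j114.6) / (1196) = 0.04949 - j0.09588 A.
Step 7 — Convert to polar: |I| = 0.1079 A, ∠I = -62.7°.

I = 0.1079∠-62.7° A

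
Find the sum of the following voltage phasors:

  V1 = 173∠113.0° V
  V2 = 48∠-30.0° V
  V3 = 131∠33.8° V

Step 1 — Convert each phasor to rectangular form:
  V1 = 173·(cos(113.0°) + j·sin(113.0°)) = -67.6 + j159.2 V
  V2 = 48·(cos(-30.0°) + j·sin(-30.0°)) = 41.57 - j24 V
  V3 = 131·(cos(33.8°) + j·sin(33.8°)) = 108.9 + j72.87 V
Step 2 — Sum components: V_total = 82.83 + j208.1 V.
Step 3 — Convert to polar: |V_total| = 224 V, ∠V_total = 68.3°.

V_total = 224∠68.3° V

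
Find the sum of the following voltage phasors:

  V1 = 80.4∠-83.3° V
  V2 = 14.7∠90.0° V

Step 1 — Convert each phasor to rectangular form:
  V1 = 80.4·(cos(-83.3°) + j·sin(-83.3°)) = 9.38 - j79.85 V
  V2 = 14.7·(cos(90.0°) + j·sin(90.0°)) = 0 + j14.7 V
Step 2 — Sum components: V_total = 9.38 - j65.15 V.
Step 3 — Convert to polar: |V_total| = 65.82 V, ∠V_total = -81.8°.

V_total = 65.82∠-81.8° V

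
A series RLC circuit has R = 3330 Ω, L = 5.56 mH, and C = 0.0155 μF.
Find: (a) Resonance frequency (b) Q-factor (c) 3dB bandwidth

Step 1 — Resonance: ω₀ = 1/√(LC) = 1/√(0.00556·1.55e-08) = 1.077e+05 rad/s.
Step 2 — f₀ = ω₀/(2π) = 1.714e+04 Hz.
Step 3 — Series Q: Q = ω₀L/R = 1.077e+05·0.00556/3330 = 0.1799.
Step 4 — Bandwidth: Δω = ω₀/Q = 5.989e+05 rad/s; BW = Δω/(2π) = 9.532e+04 Hz.

(a) f₀ = 1.714e+04 Hz  (b) Q = 0.1799  (c) BW = 9.532e+04 Hz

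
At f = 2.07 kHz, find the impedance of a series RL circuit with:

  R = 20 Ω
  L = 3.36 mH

Step 1 — Angular frequency: ω = 2π·f = 2π·2070 = 1.301e+04 rad/s.
Step 2 — Component impedances:
  R: Z = R = 20 Ω
  L: Z = jωL = j·1.301e+04·0.00336 = 0 + j43.7 Ω
Step 3 — Series combination: Z_total = R + L = 20 + j43.7 Ω = 48.06∠65.4° Ω.

Z = 20 + j43.7 Ω = 48.06∠65.4° Ω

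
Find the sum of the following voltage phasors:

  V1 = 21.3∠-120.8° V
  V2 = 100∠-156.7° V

Step 1 — Convert each phasor to rectangular form:
  V1 = 21.3·(cos(-120.8°) + j·sin(-120.8°)) = -10.91 - j18.3 V
  V2 = 100·(cos(-156.7°) + j·sin(-156.7°)) = -91.84 - j39.55 V
Step 2 — Sum components: V_total = -102.8 - j57.85 V.
Step 3 — Convert to polar: |V_total| = 117.9 V, ∠V_total = -150.6°.

V_total = 117.9∠-150.6° V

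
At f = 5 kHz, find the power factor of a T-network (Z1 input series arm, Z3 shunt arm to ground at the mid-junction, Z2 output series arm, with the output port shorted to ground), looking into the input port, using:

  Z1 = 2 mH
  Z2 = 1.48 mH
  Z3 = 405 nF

Step 1 — Angular frequency: ω = 2π·f = 2π·5000 = 3.142e+04 rad/s.
Step 2 — Component impedances:
  Z1: Z = jωL = j·3.142e+04·0.002 = 0 + j62.83 Ω
  Z2: Z = jωL = j·3.142e+04·0.00148 = 0 + j46.5 Ω
  Z3: Z = 1/(jωC) = -j/(ω·C) = 0 - j78.6 Ω
Step 3 — With the output port shorted to ground, the output series arm Z2 runs from the junction to ground; the shunt arm Z3 also runs from the junction to ground. They appear in parallel: Z3 || Z2 = 0 + j113.8 Ω.
Step 4 — Series with input arm Z1: Z_in = Z1 + (Z3 || Z2) = 0 + j176.7 Ω = 176.7∠90.0° Ω.
Step 5 — Power factor: PF = cos(φ) = Re(Z)/|Z| = 0/176.7 = 0.
Step 6 — Type: Im(Z) = 176.7 ⇒ lagging (phase φ = 90.0°).

PF = 0 (lagging, φ = 90.0°)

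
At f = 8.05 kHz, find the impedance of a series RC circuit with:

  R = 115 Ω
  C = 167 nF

Step 1 — Angular frequency: ω = 2π·f = 2π·8050 = 5.058e+04 rad/s.
Step 2 — Component impedances:
  R: Z = R = 115 Ω
  C: Z = 1/(jωC) = -j/(ω·C) = 0 - j118.4 Ω
Step 3 — Series combination: Z_total = R + C = 115 - j118.4 Ω = 165∠-45.8° Ω.

Z = 115 - j118.4 Ω = 165∠-45.8° Ω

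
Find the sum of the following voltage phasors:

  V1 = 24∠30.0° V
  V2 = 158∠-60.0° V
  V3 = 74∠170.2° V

Step 1 — Convert each phasor to rectangular form:
  V1 = 24·(cos(30.0°) + j·sin(30.0°)) = 20.78 + j12 V
  V2 = 158·(cos(-60.0°) + j·sin(-60.0°)) = 79 - j136.8 V
  V3 = 74·(cos(170.2°) + j·sin(170.2°)) = -72.92 + j12.6 V
Step 2 — Sum components: V_total = 26.86 - j112.2 V.
Step 3 — Convert to polar: |V_total| = 115.4 V, ∠V_total = -76.5°.

V_total = 115.4∠-76.5° V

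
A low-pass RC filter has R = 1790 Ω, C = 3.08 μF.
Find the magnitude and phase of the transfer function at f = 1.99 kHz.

Step 1 — Angular frequency: ω = 2π·1990 = 1.25e+04 rad/s.
Step 2 — Transfer function: H(jω) = 1/(1 + jωRC).
Step 3 — Denominator: 1 + jωRC = 1 + j·1.25e+04·1790·3.08e-06 = 1 + j68.93.
Step 4 — H = 0.0002104 - j0.0145.
Step 5 — Magnitude: |H| = 0.0145 (-36.8 dB); phase: φ = -89.2°.

|H| = 0.0145 (-36.8 dB), φ = -89.2°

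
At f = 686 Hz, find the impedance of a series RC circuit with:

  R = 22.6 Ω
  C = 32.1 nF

Step 1 — Angular frequency: ω = 2π·f = 2π·686 = 4310 rad/s.
Step 2 — Component impedances:
  R: Z = R = 22.6 Ω
  C: Z = 1/(jωC) = -j/(ω·C) = 0 - j7228 Ω
Step 3 — Series combination: Z_total = R + C = 22.6 - j7228 Ω = 7228∠-89.8° Ω.

Z = 22.6 - j7228 Ω = 7228∠-89.8° Ω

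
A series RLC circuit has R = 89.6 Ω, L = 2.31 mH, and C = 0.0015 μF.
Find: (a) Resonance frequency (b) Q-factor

Step 1 — Resonance condition Im(Z)=0 gives ω₀ = 1/√(LC).
Step 2 — ω₀ = 1/√(0.00231·1.5e-09) = 5.372e+05 rad/s.
Step 3 — f₀ = ω₀/(2π) = 8.55e+04 Hz.
Step 4 — Series Q: Q = ω₀L/R = 5.372e+05·0.00231/89.6 = 13.85.

(a) f₀ = 8.55e+04 Hz  (b) Q = 13.85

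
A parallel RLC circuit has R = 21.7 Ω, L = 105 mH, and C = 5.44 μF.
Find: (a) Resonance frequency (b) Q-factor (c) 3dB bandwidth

Step 1 — Resonance: ω₀ = 1/√(LC) = 1/√(0.105·5.44e-06) = 1323 rad/s.
Step 2 — f₀ = ω₀/(2π) = 210.6 Hz.
Step 3 — Parallel Q: Q = R/(ω₀L) = 21.7/(1323·0.105) = 0.1562.
Step 4 — Bandwidth: Δω = ω₀/Q = 8471 rad/s; BW = Δω/(2π) = 1348 Hz.

(a) f₀ = 210.6 Hz  (b) Q = 0.1562  (c) BW = 1348 Hz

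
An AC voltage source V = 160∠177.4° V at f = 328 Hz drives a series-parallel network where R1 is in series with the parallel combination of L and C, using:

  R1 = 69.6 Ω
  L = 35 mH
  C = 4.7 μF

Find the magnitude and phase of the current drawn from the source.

Step 1 — Angular frequency: ω = 2π·f = 2π·328 = 2061 rad/s.
Step 2 — Component impedances:
  R1: Z = R = 69.6 Ω
  L: Z = jωL = j·2061·0.035 = 0 + j72.13 Ω
  C: Z = 1/(jωC) = -j/(ω·C) = 0 - j103.2 Ω
Step 3 — Parallel branch: L || C = 1/(1/L + 1/C) = 0 + j239.4 Ω.
Step 4 — Series with R1: Z_total = R1 + (L || C) = 69.6 + j239.4 Ω = 249.3∠73.8° Ω.
Step 5 — Source phasor: V = 160∠177.4° V = -159.8 + j7.258 V.
Step 6 — Ohm's law: I = V / Z_total = (-159.8 + j7.258) / (69.6 + j239.4) = -0.1511 + j0.6238 A.
Step 7 — Convert to polar: |I| = 0.6418 A, ∠I = 103.6°.

I = 0.6418∠103.6° A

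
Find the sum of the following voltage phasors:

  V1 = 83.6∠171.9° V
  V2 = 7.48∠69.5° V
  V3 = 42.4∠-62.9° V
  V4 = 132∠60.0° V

Step 1 — Convert each phasor to rectangular form:
  V1 = 83.6·(cos(171.9°) + j·sin(171.9°)) = -82.77 + j11.78 V
  V2 = 7.48·(cos(69.5°) + j·sin(69.5°)) = 2.62 + j7.006 V
  V3 = 42.4·(cos(-62.9°) + j·sin(-62.9°)) = 19.32 - j37.75 V
  V4 = 132·(cos(60.0°) + j·sin(60.0°)) = 66 + j114.3 V
Step 2 — Sum components: V_total = 5.169 + j95.36 V.
Step 3 — Convert to polar: |V_total| = 95.5 V, ∠V_total = 86.9°.

V_total = 95.5∠86.9° V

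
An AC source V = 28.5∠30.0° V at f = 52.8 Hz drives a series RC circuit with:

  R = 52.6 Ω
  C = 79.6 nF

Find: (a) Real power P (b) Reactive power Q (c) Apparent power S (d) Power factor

Step 1 — Angular frequency: ω = 2π·f = 2π·52.8 = 331.8 rad/s.
Step 2 — Component impedances:
  R: Z = R = 52.6 Ω
  C: Z = 1/(jωC) = -j/(ω·C) = 0 - j3.787e+04 Ω
Step 3 — Series combination: Z_total = R + C = 52.6 - j3.787e+04 Ω = 3.787e+04∠-89.9° Ω.
Step 4 — Source phasor: V = 28.5∠30.0° V = 24.68 + j14.25 V.
Step 5 — Current: I = V / Z = -0.0003754 + j0.0006523 A = 0.0007526∠119.9° A.
Step 6 — Complex power: S = V·I* = 2.979e-05 - j0.02145 VA.
Step 7 — Real power: P = Re(S) = 2.979e-05 W.
Step 8 — Reactive power: Q = Im(S) = -0.02145 VAR.
Step 9 — Apparent power: |S| = 0.02145 VA.
Step 10 — Power factor: PF = P/|S| = 0.001389 (leading).

(a) P = 2.979e-05 W  (b) Q = -0.02145 VAR  (c) S = 0.02145 VA  (d) PF = 0.001389 (leading)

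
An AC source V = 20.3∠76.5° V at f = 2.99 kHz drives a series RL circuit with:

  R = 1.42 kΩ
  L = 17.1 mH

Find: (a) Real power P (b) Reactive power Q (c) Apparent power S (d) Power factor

Step 1 — Angular frequency: ω = 2π·f = 2π·2990 = 1.879e+04 rad/s.
Step 2 — Component impedances:
  R: Z = R = 1420 Ω
  L: Z = jωL = j·1.879e+04·0.0171 = 0 + j321.3 Ω
Step 3 — Series combination: Z_total = R + L = 1420 + j321.3 Ω = 1456∠12.7° Ω.
Step 4 — Source phasor: V = 20.3∠76.5° V = 4.739 + j19.74 V.
Step 5 — Current: I = V / Z = 0.006167 + j0.01251 A = 0.01394∠63.8° A.
Step 6 — Complex power: S = V·I* = 0.2761 + j0.06246 VA.
Step 7 — Real power: P = Re(S) = 0.2761 W.
Step 8 — Reactive power: Q = Im(S) = 0.06246 VAR.
Step 9 — Apparent power: |S| = 0.2831 VA.
Step 10 — Power factor: PF = P/|S| = 0.9754 (lagging).

(a) P = 0.2761 W  (b) Q = 0.06246 VAR  (c) S = 0.2831 VA  (d) PF = 0.9754 (lagging)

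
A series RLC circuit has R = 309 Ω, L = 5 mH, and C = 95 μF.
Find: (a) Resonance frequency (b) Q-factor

Step 1 — Resonance condition Im(Z)=0 gives ω₀ = 1/√(LC).
Step 2 — ω₀ = 1/√(0.005·9.5e-05) = 1451 rad/s.
Step 3 — f₀ = ω₀/(2π) = 230.9 Hz.
Step 4 — Series Q: Q = ω₀L/R = 1451·0.005/309 = 0.02348.

(a) f₀ = 230.9 Hz  (b) Q = 0.02348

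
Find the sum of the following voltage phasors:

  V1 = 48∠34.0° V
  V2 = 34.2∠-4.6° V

Step 1 — Convert each phasor to rectangular form:
  V1 = 48·(cos(34.0°) + j·sin(34.0°)) = 39.79 + j26.84 V
  V2 = 34.2·(cos(-4.6°) + j·sin(-4.6°)) = 34.09 - j2.743 V
Step 2 — Sum components: V_total = 73.88 + j24.1 V.
Step 3 — Convert to polar: |V_total| = 77.71 V, ∠V_total = 18.1°.

V_total = 77.71∠18.1° V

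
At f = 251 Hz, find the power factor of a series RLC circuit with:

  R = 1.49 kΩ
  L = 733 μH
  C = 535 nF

Step 1 — Angular frequency: ω = 2π·f = 2π·251 = 1577 rad/s.
Step 2 — Component impedances:
  R: Z = R = 1490 Ω
  L: Z = jωL = j·1577·0.000733 = 0 + j1.156 Ω
  C: Z = 1/(jωC) = -j/(ω·C) = 0 - j1185 Ω
Step 3 — Series combination: Z_total = R + L + C = 1490 - j1184 Ω = 1903∠-38.5° Ω.
Step 4 — Power factor: PF = cos(φ) = Re(Z)/|Z| = 1490/1903.2 = 0.7829.
Step 5 — Type: Im(Z) = -1184 ⇒ leading (phase φ = -38.5°).

PF = 0.7829 (leading, φ = -38.5°)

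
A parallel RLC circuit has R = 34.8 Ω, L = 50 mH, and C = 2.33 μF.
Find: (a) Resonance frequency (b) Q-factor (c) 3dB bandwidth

Step 1 — Resonance: ω₀ = 1/√(LC) = 1/√(0.05·2.33e-06) = 2930 rad/s.
Step 2 — f₀ = ω₀/(2π) = 466.3 Hz.
Step 3 — Parallel Q: Q = R/(ω₀L) = 34.8/(2930·0.05) = 0.2376.
Step 4 — Bandwidth: Δω = ω₀/Q = 1.233e+04 rad/s; BW = Δω/(2π) = 1963 Hz.

(a) f₀ = 466.3 Hz  (b) Q = 0.2376  (c) BW = 1963 Hz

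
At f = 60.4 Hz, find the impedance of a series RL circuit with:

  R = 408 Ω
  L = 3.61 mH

Step 1 — Angular frequency: ω = 2π·f = 2π·60.4 = 379.5 rad/s.
Step 2 — Component impedances:
  R: Z = R = 408 Ω
  L: Z = jωL = j·379.5·0.00361 = 0 + j1.37 Ω
Step 3 — Series combination: Z_total = R + L = 408 + j1.37 Ω = 408∠0.2° Ω.

Z = 408 + j1.37 Ω = 408∠0.2° Ω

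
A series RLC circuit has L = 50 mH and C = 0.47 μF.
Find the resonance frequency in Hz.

Step 1 — Resonance condition Im(Z)=0 gives ω₀ = 1/√(LC).
Step 2 — ω₀ = 1/√(0.05·4.7e-07) = 6523 rad/s.
Step 3 — f₀ = ω₀/(2π) = 1038 Hz.

f₀ = 1038 Hz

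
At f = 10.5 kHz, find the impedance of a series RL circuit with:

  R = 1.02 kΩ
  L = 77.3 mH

Step 1 — Angular frequency: ω = 2π·f = 2π·1.05e+04 = 6.597e+04 rad/s.
Step 2 — Component impedances:
  R: Z = R = 1020 Ω
  L: Z = jωL = j·6.597e+04·0.0773 = 0 + j5100 Ω
Step 3 — Series combination: Z_total = R + L = 1020 + j5100 Ω = 5201∠78.7° Ω.

Z = 1020 + j5100 Ω = 5201∠78.7° Ω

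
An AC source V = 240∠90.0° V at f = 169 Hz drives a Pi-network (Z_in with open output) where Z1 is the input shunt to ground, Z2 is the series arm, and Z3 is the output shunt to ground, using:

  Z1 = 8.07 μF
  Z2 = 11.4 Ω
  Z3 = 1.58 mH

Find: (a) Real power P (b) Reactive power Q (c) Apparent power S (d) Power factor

Step 1 — Angular frequency: ω = 2π·f = 2π·169 = 1062 rad/s.
Step 2 — Component impedances:
  Z1: Z = 1/(jωC) = -j/(ω·C) = 0 - j116.7 Ω
  Z2: Z = R = 11.4 Ω
  Z3: Z = jωL = j·1062·0.00158 = 0 + j1.678 Ω
Step 3 — With open output, the series arm Z2 and the output shunt Z3 appear in series to ground: Z2 + Z3 = 11.4 + j1.678 Ω.
Step 4 — Parallel with input shunt Z1: Z_in = Z1 || (Z2 + Z3) = 11.62 + j0.5504 Ω = 11.63∠2.7° Ω.
Step 5 — Source phasor: V = 240∠90.0° V = 0 + j240 V.
Step 6 — Current: I = V / Z = 0.976 + j20.61 A = 20.63∠87.3° A.
Step 7 — Complex power: S = V·I* = 4946 + j234.2 VA.
Step 8 — Real power: P = Re(S) = 4946 W.
Step 9 — Reactive power: Q = Im(S) = 234.2 VAR.
Step 10 — Apparent power: |S| = 4951 VA.
Step 11 — Power factor: PF = P/|S| = 0.9989 (lagging).

(a) P = 4946 W  (b) Q = 234.2 VAR  (c) S = 4951 VA  (d) PF = 0.9989 (lagging)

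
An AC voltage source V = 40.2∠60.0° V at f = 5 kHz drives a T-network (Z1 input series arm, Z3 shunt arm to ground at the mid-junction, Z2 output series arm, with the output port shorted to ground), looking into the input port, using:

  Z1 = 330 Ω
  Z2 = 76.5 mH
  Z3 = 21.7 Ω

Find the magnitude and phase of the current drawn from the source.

Step 1 — Angular frequency: ω = 2π·f = 2π·5000 = 3.142e+04 rad/s.
Step 2 — Component impedances:
  Z1: Z = R = 330 Ω
  Z2: Z = jωL = j·3.142e+04·0.0765 = 0 + j2403 Ω
  Z3: Z = R = 21.7 Ω
Step 3 — With the output port shorted to ground, the output series arm Z2 runs from the junction to ground; the shunt arm Z3 also runs from the junction to ground. They appear in parallel: Z3 || Z2 = 21.7 + j0.1959 Ω.
Step 4 — Series with input arm Z1: Z_in = Z1 + (Z3 || Z2) = 351.7 + j0.1959 Ω = 351.7∠0.0° Ω.
Step 5 — Source phasor: V = 40.2∠60.0° V = 20.1 + j34.81 V.
Step 6 — Ohm's law: I = V / Z_total = (20.1 + j34.81) / (351.7 + j0.1959) = 0.05721 + j0.09896 A.
Step 7 — Convert to polar: |I| = 0.1143 A, ∠I = 60.0°.

I = 0.1143∠60.0° A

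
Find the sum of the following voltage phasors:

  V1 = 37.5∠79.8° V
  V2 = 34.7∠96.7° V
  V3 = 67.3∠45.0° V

Step 1 — Convert each phasor to rectangular form:
  V1 = 37.5·(cos(79.8°) + j·sin(79.8°)) = 6.641 + j36.91 V
  V2 = 34.7·(cos(96.7°) + j·sin(96.7°)) = -4.048 + j34.46 V
  V3 = 67.3·(cos(45.0°) + j·sin(45.0°)) = 47.59 + j47.59 V
Step 2 — Sum components: V_total = 50.18 + j119 V.
Step 3 — Convert to polar: |V_total| = 129.1 V, ∠V_total = 67.1°.

V_total = 129.1∠67.1° V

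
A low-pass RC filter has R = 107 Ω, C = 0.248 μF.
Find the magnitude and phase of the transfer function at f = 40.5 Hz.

Step 1 — Angular frequency: ω = 2π·40.5 = 254.5 rad/s.
Step 2 — Transfer function: H(jω) = 1/(1 + jωRC).
Step 3 — Denominator: 1 + jωRC = 1 + j·254.5·107·2.48e-07 = 1 + j0.006753.
Step 4 — H = 1 - j0.006752.
Step 5 — Magnitude: |H| = 1 (-0.0 dB); phase: φ = -0.4°.

|H| = 1 (-0.0 dB), φ = -0.4°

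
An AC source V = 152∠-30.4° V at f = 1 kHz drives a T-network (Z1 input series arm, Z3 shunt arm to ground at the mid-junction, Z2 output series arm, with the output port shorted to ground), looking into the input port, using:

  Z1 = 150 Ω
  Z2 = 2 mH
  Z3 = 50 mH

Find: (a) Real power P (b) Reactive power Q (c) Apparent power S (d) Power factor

Step 1 — Angular frequency: ω = 2π·f = 2π·1000 = 6283 rad/s.
Step 2 — Component impedances:
  Z1: Z = R = 150 Ω
  Z2: Z = jωL = j·6283·0.002 = 0 + j12.57 Ω
  Z3: Z = jωL = j·6283·0.05 = 0 + j314.2 Ω
Step 3 — With the output port shorted to ground, the output series arm Z2 runs from the junction to ground; the shunt arm Z3 also runs from the junction to ground. They appear in parallel: Z3 || Z2 = 0 + j12.08 Ω.
Step 4 — Series with input arm Z1: Z_in = Z1 + (Z3 || Z2) = 150 + j12.08 Ω = 150.5∠4.6° Ω.
Step 5 — Source phasor: V = 152∠-30.4° V = 131.1 - j76.92 V.
Step 6 — Current: I = V / Z = 0.8273 - j0.5794 A = 1.01∠-35.0° A.
Step 7 — Complex power: S = V·I* = 153 + j12.33 VA.
Step 8 — Real power: P = Re(S) = 153 W.
Step 9 — Reactive power: Q = Im(S) = 12.33 VAR.
Step 10 — Apparent power: |S| = 153.5 VA.
Step 11 — Power factor: PF = P/|S| = 0.9968 (lagging).

(a) P = 153 W  (b) Q = 12.33 VAR  (c) S = 153.5 VA  (d) PF = 0.9968 (lagging)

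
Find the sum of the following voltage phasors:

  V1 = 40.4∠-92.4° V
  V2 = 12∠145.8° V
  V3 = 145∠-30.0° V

Step 1 — Convert each phasor to rectangular form:
  V1 = 40.4·(cos(-92.4°) + j·sin(-92.4°)) = -1.692 - j40.36 V
  V2 = 12·(cos(145.8°) + j·sin(145.8°)) = -9.925 + j6.745 V
  V3 = 145·(cos(-30.0°) + j·sin(-30.0°)) = 125.6 - j72.5 V
Step 2 — Sum components: V_total = 114 - j106.1 V.
Step 3 — Convert to polar: |V_total| = 155.7 V, ∠V_total = -43.0°.

V_total = 155.7∠-43.0° V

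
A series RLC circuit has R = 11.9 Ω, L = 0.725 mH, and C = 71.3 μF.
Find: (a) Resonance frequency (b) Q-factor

Step 1 — Resonance condition Im(Z)=0 gives ω₀ = 1/√(LC).
Step 2 — ω₀ = 1/√(0.000725·7.13e-05) = 4398 rad/s.
Step 3 — f₀ = ω₀/(2π) = 700 Hz.
Step 4 — Series Q: Q = ω₀L/R = 4398·0.000725/11.9 = 0.268.

(a) f₀ = 700 Hz  (b) Q = 0.268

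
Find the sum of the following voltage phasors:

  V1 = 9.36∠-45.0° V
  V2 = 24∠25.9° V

Step 1 — Convert each phasor to rectangular form:
  V1 = 9.36·(cos(-45.0°) + j·sin(-45.0°)) = 6.619 - j6.619 V
  V2 = 24·(cos(25.9°) + j·sin(25.9°)) = 21.59 + j10.48 V
Step 2 — Sum components: V_total = 28.21 + j3.865 V.
Step 3 — Convert to polar: |V_total| = 28.47 V, ∠V_total = 7.8°.

V_total = 28.47∠7.8° V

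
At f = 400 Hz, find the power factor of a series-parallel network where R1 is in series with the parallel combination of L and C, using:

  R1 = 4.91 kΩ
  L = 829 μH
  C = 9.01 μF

Step 1 — Angular frequency: ω = 2π·f = 2π·400 = 2513 rad/s.
Step 2 — Component impedances:
  R1: Z = R = 4910 Ω
  L: Z = jωL = j·2513·0.000829 = 0 + j2.084 Ω
  C: Z = 1/(jωC) = -j/(ω·C) = 0 - j44.16 Ω
Step 3 — Parallel branch: L || C = 1/(1/L + 1/C) = 0 + j2.187 Ω.
Step 4 — Series with R1: Z_total = R1 + (L || C) = 4910 + j2.187 Ω = 4910∠0.0° Ω.
Step 5 — Power factor: PF = cos(φ) = Re(Z)/|Z| = 4910/4910 = 1.
Step 6 — Type: Im(Z) = 2.187 ⇒ lagging (phase φ = 0.0°).

PF = 1 (lagging, φ = 0.0°)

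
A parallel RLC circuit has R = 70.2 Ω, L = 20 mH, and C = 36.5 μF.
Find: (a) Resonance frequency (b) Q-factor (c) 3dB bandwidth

Step 1 — Resonance: ω₀ = 1/√(LC) = 1/√(0.02·3.65e-05) = 1170 rad/s.
Step 2 — f₀ = ω₀/(2π) = 186.3 Hz.
Step 3 — Parallel Q: Q = R/(ω₀L) = 70.2/(1170·0.02) = 2.999.
Step 4 — Bandwidth: Δω = ω₀/Q = 390.3 rad/s; BW = Δω/(2π) = 62.11 Hz.

(a) f₀ = 186.3 Hz  (b) Q = 2.999  (c) BW = 62.11 Hz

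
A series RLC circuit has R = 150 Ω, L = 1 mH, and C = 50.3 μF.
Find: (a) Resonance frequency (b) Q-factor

Step 1 — Resonance condition Im(Z)=0 gives ω₀ = 1/√(LC).
Step 2 — ω₀ = 1/√(0.001·5.03e-05) = 4459 rad/s.
Step 3 — f₀ = ω₀/(2π) = 709.6 Hz.
Step 4 — Series Q: Q = ω₀L/R = 4459·0.001/150 = 0.02973.

(a) f₀ = 709.6 Hz  (b) Q = 0.02973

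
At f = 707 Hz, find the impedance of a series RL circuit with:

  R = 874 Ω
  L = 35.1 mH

Step 1 — Angular frequency: ω = 2π·f = 2π·707 = 4442 rad/s.
Step 2 — Component impedances:
  R: Z = R = 874 Ω
  L: Z = jωL = j·4442·0.0351 = 0 + j155.9 Ω
Step 3 — Series combination: Z_total = R + L = 874 + j155.9 Ω = 887.8∠10.1° Ω.

Z = 874 + j155.9 Ω = 887.8∠10.1° Ω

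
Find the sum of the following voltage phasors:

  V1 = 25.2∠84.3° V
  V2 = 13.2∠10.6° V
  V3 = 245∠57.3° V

Step 1 — Convert each phasor to rectangular form:
  V1 = 25.2·(cos(84.3°) + j·sin(84.3°)) = 2.503 + j25.08 V
  V2 = 13.2·(cos(10.6°) + j·sin(10.6°)) = 12.97 + j2.428 V
  V3 = 245·(cos(57.3°) + j·sin(57.3°)) = 132.4 + j206.2 V
Step 2 — Sum components: V_total = 147.8 + j233.7 V.
Step 3 — Convert to polar: |V_total| = 276.5 V, ∠V_total = 57.7°.

V_total = 276.5∠57.7° V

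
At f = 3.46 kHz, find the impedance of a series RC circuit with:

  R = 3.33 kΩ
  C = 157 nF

Step 1 — Angular frequency: ω = 2π·f = 2π·3460 = 2.174e+04 rad/s.
Step 2 — Component impedances:
  R: Z = R = 3330 Ω
  C: Z = 1/(jωC) = -j/(ω·C) = 0 - j293 Ω
Step 3 — Series combination: Z_total = R + C = 3330 - j293 Ω = 3343∠-5.0° Ω.

Z = 3330 - j293 Ω = 3343∠-5.0° Ω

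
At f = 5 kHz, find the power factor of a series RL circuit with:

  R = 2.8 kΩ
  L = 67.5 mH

Step 1 — Angular frequency: ω = 2π·f = 2π·5000 = 3.142e+04 rad/s.
Step 2 — Component impedances:
  R: Z = R = 2800 Ω
  L: Z = jωL = j·3.142e+04·0.0675 = 0 + j2121 Ω
Step 3 — Series combination: Z_total = R + L = 2800 + j2121 Ω = 3512∠37.1° Ω.
Step 4 — Power factor: PF = cos(φ) = Re(Z)/|Z| = 2800/3512.4 = 0.7972.
Step 5 — Type: Im(Z) = 2121 ⇒ lagging (phase φ = 37.1°).

PF = 0.7972 (lagging, φ = 37.1°)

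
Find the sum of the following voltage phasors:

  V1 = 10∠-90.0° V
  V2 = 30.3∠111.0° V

Step 1 — Convert each phasor to rectangular form:
  V1 = 10·(cos(-90.0°) + j·sin(-90.0°)) = 0 - j10 V
  V2 = 30.3·(cos(111.0°) + j·sin(111.0°)) = -10.86 + j28.29 V
Step 2 — Sum components: V_total = -10.86 + j18.29 V.
Step 3 — Convert to polar: |V_total| = 21.27 V, ∠V_total = 120.7°.

V_total = 21.27∠120.7° V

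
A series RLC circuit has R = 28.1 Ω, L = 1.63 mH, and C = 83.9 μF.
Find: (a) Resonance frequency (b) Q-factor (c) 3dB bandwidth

Step 1 — Resonance: ω₀ = 1/√(LC) = 1/√(0.00163·8.39e-05) = 2704 rad/s.
Step 2 — f₀ = ω₀/(2π) = 430.4 Hz.
Step 3 — Series Q: Q = ω₀L/R = 2704·0.00163/28.1 = 0.1569.
Step 4 — Bandwidth: Δω = ω₀/Q = 1.724e+04 rad/s; BW = Δω/(2π) = 2744 Hz.

(a) f₀ = 430.4 Hz  (b) Q = 0.1569  (c) BW = 2744 Hz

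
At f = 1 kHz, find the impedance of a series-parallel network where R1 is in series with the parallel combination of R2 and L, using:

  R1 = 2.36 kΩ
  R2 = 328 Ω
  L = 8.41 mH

Step 1 — Angular frequency: ω = 2π·f = 2π·1000 = 6283 rad/s.
Step 2 — Component impedances:
  R1: Z = R = 2360 Ω
  R2: Z = R = 328 Ω
  L: Z = jωL = j·6283·0.00841 = 0 + j52.84 Ω
Step 3 — Parallel branch: R2 || L = 1/(1/R2 + 1/L) = 8.298 + j51.5 Ω.
Step 4 — Series with R1: Z_total = R1 + (R2 || L) = 2368 + j51.5 Ω = 2369∠1.2° Ω.

Z = 2368 + j51.5 Ω = 2369∠1.2° Ω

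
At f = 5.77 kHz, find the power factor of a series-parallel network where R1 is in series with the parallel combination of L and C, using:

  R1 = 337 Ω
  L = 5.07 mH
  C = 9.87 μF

Step 1 — Angular frequency: ω = 2π·f = 2π·5770 = 3.625e+04 rad/s.
Step 2 — Component impedances:
  R1: Z = R = 337 Ω
  L: Z = jωL = j·3.625e+04·0.00507 = 0 + j183.8 Ω
  C: Z = 1/(jωC) = -j/(ω·C) = 0 - j2.795 Ω
Step 3 — Parallel branch: L || C = 1/(1/L + 1/C) = 0 - j2.838 Ω.
Step 4 — Series with R1: Z_total = R1 + (L || C) = 337 - j2.838 Ω = 337∠-0.5° Ω.
Step 5 — Power factor: PF = cos(φ) = Re(Z)/|Z| = 337/337 = 1.
Step 6 — Type: Im(Z) = -2.838 ⇒ leading (phase φ = -0.5°).

PF = 1 (leading, φ = -0.5°)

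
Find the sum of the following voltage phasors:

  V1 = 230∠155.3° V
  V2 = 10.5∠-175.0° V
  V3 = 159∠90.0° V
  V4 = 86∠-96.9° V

Step 1 — Convert each phasor to rectangular form:
  V1 = 230·(cos(155.3°) + j·sin(155.3°)) = -209 + j96.11 V
  V2 = 10.5·(cos(-175.0°) + j·sin(-175.0°)) = -10.46 - j0.9151 V
  V3 = 159·(cos(90.0°) + j·sin(90.0°)) = 0 + j159 V
  V4 = 86·(cos(-96.9°) + j·sin(-96.9°)) = -10.33 - j85.38 V
Step 2 — Sum components: V_total = -229.7 + j168.8 V.
Step 3 — Convert to polar: |V_total| = 285.1 V, ∠V_total = 143.7°.

V_total = 285.1∠143.7° V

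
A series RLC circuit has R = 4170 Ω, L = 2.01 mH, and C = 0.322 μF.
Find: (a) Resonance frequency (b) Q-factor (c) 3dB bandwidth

Step 1 — Resonance: ω₀ = 1/√(LC) = 1/√(0.00201·3.22e-07) = 3.931e+04 rad/s.
Step 2 — f₀ = ω₀/(2π) = 6256 Hz.
Step 3 — Series Q: Q = ω₀L/R = 3.931e+04·0.00201/4170 = 0.01895.
Step 4 — Bandwidth: Δω = ω₀/Q = 2.075e+06 rad/s; BW = Δω/(2π) = 3.302e+05 Hz.

(a) f₀ = 6256 Hz  (b) Q = 0.01895  (c) BW = 3.302e+05 Hz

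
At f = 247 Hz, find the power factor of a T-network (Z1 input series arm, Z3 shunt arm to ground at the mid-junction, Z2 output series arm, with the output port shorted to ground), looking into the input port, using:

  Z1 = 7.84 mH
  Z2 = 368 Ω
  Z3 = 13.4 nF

Step 1 — Angular frequency: ω = 2π·f = 2π·247 = 1552 rad/s.
Step 2 — Component impedances:
  Z1: Z = jωL = j·1552·0.00784 = 0 + j12.17 Ω
  Z2: Z = R = 368 Ω
  Z3: Z = 1/(jωC) = -j/(ω·C) = 0 - j4.809e+04 Ω
Step 3 — With the output port shorted to ground, the output series arm Z2 runs from the junction to ground; the shunt arm Z3 also runs from the junction to ground. They appear in parallel: Z3 || Z2 = 368 - j2.816 Ω.
Step 4 — Series with input arm Z1: Z_in = Z1 + (Z3 || Z2) = 368 + j9.351 Ω = 368.1∠1.5° Ω.
Step 5 — Power factor: PF = cos(φ) = Re(Z)/|Z| = 368/368.1 = 0.9997.
Step 6 — Type: Im(Z) = 9.351 ⇒ lagging (phase φ = 1.5°).

PF = 0.9997 (lagging, φ = 1.5°)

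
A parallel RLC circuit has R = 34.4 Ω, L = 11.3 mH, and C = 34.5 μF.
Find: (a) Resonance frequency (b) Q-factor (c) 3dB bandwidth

Step 1 — Resonance: ω₀ = 1/√(LC) = 1/√(0.0113·3.45e-05) = 1602 rad/s.
Step 2 — f₀ = ω₀/(2π) = 254.9 Hz.
Step 3 — Parallel Q: Q = R/(ω₀L) = 34.4/(1602·0.0113) = 1.901.
Step 4 — Bandwidth: Δω = ω₀/Q = 842.6 rad/s; BW = Δω/(2π) = 134.1 Hz.

(a) f₀ = 254.9 Hz  (b) Q = 1.901  (c) BW = 134.1 Hz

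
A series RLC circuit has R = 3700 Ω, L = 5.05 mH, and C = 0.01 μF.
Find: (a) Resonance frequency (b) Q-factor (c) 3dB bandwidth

Step 1 — Resonance: ω₀ = 1/√(LC) = 1/√(0.00505·1e-08) = 1.407e+05 rad/s.
Step 2 — f₀ = ω₀/(2π) = 2.24e+04 Hz.
Step 3 — Series Q: Q = ω₀L/R = 1.407e+05·0.00505/3700 = 0.1921.
Step 4 — Bandwidth: Δω = ω₀/Q = 7.327e+05 rad/s; BW = Δω/(2π) = 1.166e+05 Hz.

(a) f₀ = 2.24e+04 Hz  (b) Q = 0.1921  (c) BW = 1.166e+05 Hz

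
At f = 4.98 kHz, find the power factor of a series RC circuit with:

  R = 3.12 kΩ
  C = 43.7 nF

Step 1 — Angular frequency: ω = 2π·f = 2π·4980 = 3.129e+04 rad/s.
Step 2 — Component impedances:
  R: Z = R = 3120 Ω
  C: Z = 1/(jωC) = -j/(ω·C) = 0 - j731.3 Ω
Step 3 — Series combination: Z_total = R + C = 3120 - j731.3 Ω = 3205∠-13.2° Ω.
Step 4 — Power factor: PF = cos(φ) = Re(Z)/|Z| = 3120/3204.6 = 0.9736.
Step 5 — Type: Im(Z) = -731.3 ⇒ leading (phase φ = -13.2°).

PF = 0.9736 (leading, φ = -13.2°)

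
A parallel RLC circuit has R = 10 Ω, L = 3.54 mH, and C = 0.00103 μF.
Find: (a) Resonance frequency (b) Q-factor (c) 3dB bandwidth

Step 1 — Resonance: ω₀ = 1/√(LC) = 1/√(0.00354·1.03e-09) = 5.237e+05 rad/s.
Step 2 — f₀ = ω₀/(2π) = 8.335e+04 Hz.
Step 3 — Parallel Q: Q = R/(ω₀L) = 10/(5.237e+05·0.00354) = 0.005394.
Step 4 — Bandwidth: Δω = ω₀/Q = 9.709e+07 rad/s; BW = Δω/(2π) = 1.545e+07 Hz.

(a) f₀ = 8.335e+04 Hz  (b) Q = 0.005394  (c) BW = 1.545e+07 Hz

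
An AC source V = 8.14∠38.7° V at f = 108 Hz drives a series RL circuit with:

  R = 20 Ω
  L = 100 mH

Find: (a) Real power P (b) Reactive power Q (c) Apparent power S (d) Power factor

Step 1 — Angular frequency: ω = 2π·f = 2π·108 = 678.6 rad/s.
Step 2 — Component impedances:
  R: Z = R = 20 Ω
  L: Z = jωL = j·678.6·0.1 = 0 + j67.86 Ω
Step 3 — Series combination: Z_total = R + L = 20 + j67.86 Ω = 70.74∠73.6° Ω.
Step 4 — Source phasor: V = 8.14∠38.7° V = 6.353 + j5.089 V.
Step 5 — Current: I = V / Z = 0.09439 - j0.0658 A = 0.1151∠-34.9° A.
Step 6 — Complex power: S = V·I* = 0.2648 + j0.8984 VA.
Step 7 — Real power: P = Re(S) = 0.2648 W.
Step 8 — Reactive power: Q = Im(S) = 0.8984 VAR.
Step 9 — Apparent power: |S| = 0.9366 VA.
Step 10 — Power factor: PF = P/|S| = 0.2827 (lagging).

(a) P = 0.2648 W  (b) Q = 0.8984 VAR  (c) S = 0.9366 VA  (d) PF = 0.2827 (lagging)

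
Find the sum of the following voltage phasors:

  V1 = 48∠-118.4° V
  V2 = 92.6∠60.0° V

Step 1 — Convert each phasor to rectangular form:
  V1 = 48·(cos(-118.4°) + j·sin(-118.4°)) = -22.83 - j42.22 V
  V2 = 92.6·(cos(60.0°) + j·sin(60.0°)) = 46.3 + j80.19 V
Step 2 — Sum components: V_total = 23.47 + j37.97 V.
Step 3 — Convert to polar: |V_total| = 44.64 V, ∠V_total = 58.3°.

V_total = 44.64∠58.3° V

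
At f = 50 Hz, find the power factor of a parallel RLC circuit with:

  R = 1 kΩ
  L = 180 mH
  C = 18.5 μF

Step 1 — Angular frequency: ω = 2π·f = 2π·50 = 314.2 rad/s.
Step 2 — Component impedances:
  R: Z = R = 1000 Ω
  L: Z = jωL = j·314.2·0.18 = 0 + j56.55 Ω
  C: Z = 1/(jωC) = -j/(ω·C) = 0 - j172.1 Ω
Step 3 — Parallel combination: 1/Z_total = 1/R + 1/L + 1/C; Z_total = 7.045 + j83.64 Ω = 83.94∠85.2° Ω.
Step 4 — Power factor: PF = cos(φ) = Re(Z)/|Z| = 7.0451/83.935 = 0.08394.
Step 5 — Type: Im(Z) = 83.64 ⇒ lagging (phase φ = 85.2°).

PF = 0.08394 (lagging, φ = 85.2°)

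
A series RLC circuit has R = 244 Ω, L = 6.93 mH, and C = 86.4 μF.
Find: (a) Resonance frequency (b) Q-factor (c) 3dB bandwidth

Step 1 — Resonance condition Im(Z)=0 gives ω₀ = 1/√(LC).
Step 2 — ω₀ = 1/√(0.00693·8.64e-05) = 1292 rad/s.
Step 3 — f₀ = ω₀/(2π) = 205.7 Hz.
Step 4 — Series Q: Q = ω₀L/R = 1292·0.00693/244 = 0.0367.
Step 5 — 3dB bandwidth: Δω = ω₀/Q = 3.521e+04 rad/s; BW = Δω/(2π) = 5604 Hz.

(a) f₀ = 205.7 Hz  (b) Q = 0.0367  (c) BW = 5604 Hz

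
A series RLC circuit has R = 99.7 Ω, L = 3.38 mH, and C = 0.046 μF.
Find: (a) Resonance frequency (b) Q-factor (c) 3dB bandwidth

Step 1 — Resonance condition Im(Z)=0 gives ω₀ = 1/√(LC).
Step 2 — ω₀ = 1/√(0.00338·4.6e-08) = 8.02e+04 rad/s.
Step 3 — f₀ = ω₀/(2π) = 1.276e+04 Hz.
Step 4 — Series Q: Q = ω₀L/R = 8.02e+04·0.00338/99.7 = 2.719.
Step 5 — 3dB bandwidth: Δω = ω₀/Q = 2.95e+04 rad/s; BW = Δω/(2π) = 4695 Hz.

(a) f₀ = 1.276e+04 Hz  (b) Q = 2.719  (c) BW = 4695 Hz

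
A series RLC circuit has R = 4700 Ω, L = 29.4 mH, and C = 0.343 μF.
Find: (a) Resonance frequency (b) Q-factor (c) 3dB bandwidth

Step 1 — Resonance: ω₀ = 1/√(LC) = 1/√(0.0294·3.43e-07) = 9958 rad/s.
Step 2 — f₀ = ω₀/(2π) = 1585 Hz.
Step 3 — Series Q: Q = ω₀L/R = 9958·0.0294/4700 = 0.06229.
Step 4 — Bandwidth: Δω = ω₀/Q = 1.599e+05 rad/s; BW = Δω/(2π) = 2.544e+04 Hz.

(a) f₀ = 1585 Hz  (b) Q = 0.06229  (c) BW = 2.544e+04 Hz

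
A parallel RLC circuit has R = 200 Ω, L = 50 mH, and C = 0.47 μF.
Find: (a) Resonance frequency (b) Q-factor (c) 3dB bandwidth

Step 1 — Resonance: ω₀ = 1/√(LC) = 1/√(0.05·4.7e-07) = 6523 rad/s.
Step 2 — f₀ = ω₀/(2π) = 1038 Hz.
Step 3 — Parallel Q: Q = R/(ω₀L) = 200/(6523·0.05) = 0.6132.
Step 4 — Bandwidth: Δω = ω₀/Q = 1.064e+04 rad/s; BW = Δω/(2π) = 1693 Hz.

(a) f₀ = 1038 Hz  (b) Q = 0.6132  (c) BW = 1693 Hz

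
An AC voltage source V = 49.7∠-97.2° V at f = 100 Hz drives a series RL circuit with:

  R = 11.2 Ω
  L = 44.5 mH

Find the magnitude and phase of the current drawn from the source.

Step 1 — Angular frequency: ω = 2π·f = 2π·100 = 628.3 rad/s.
Step 2 — Component impedances:
  R: Z = R = 11.2 Ω
  L: Z = jωL = j·628.3·0.0445 = 0 + j27.96 Ω
Step 3 — Series combination: Z_total = R + L = 11.2 + j27.96 Ω = 30.12∠68.2° Ω.
Step 4 — Source phasor: V = 49.7∠-97.2° V = -6.229 - j49.31 V.
Step 5 — Ohm's law: I = V / Z_total = (-6.229 - j49.31) / (11.2 + j27.96) = -1.597 - j0.4168 A.
Step 6 — Convert to polar: |I| = 1.65 A, ∠I = -165.4°.

I = 1.65∠-165.4° A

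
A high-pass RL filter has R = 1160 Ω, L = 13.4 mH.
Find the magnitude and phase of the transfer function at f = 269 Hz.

Step 1 — Angular frequency: ω = 2π·269 = 1690 rad/s.
Step 2 — Transfer function: H(jω) = jωL/(R + jωL).
Step 3 — Numerator jωL = j·22.65; denominator R + jωL = 1160 + j22.65.
Step 4 — H = 0.0003811 + j0.01952.
Step 5 — Magnitude: |H| = 0.01952 (-34.2 dB); phase: φ = 88.9°.

|H| = 0.01952 (-34.2 dB), φ = 88.9°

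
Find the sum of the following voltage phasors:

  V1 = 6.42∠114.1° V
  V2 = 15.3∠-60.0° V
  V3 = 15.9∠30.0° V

Step 1 — Convert each phasor to rectangular form:
  V1 = 6.42·(cos(114.1°) + j·sin(114.1°)) = -2.621 + j5.86 V
  V2 = 15.3·(cos(-60.0°) + j·sin(-60.0°)) = 7.65 - j13.25 V
  V3 = 15.9·(cos(30.0°) + j·sin(30.0°)) = 13.77 + j7.95 V
Step 2 — Sum components: V_total = 18.8 + j0.5602 V.
Step 3 — Convert to polar: |V_total| = 18.81 V, ∠V_total = 1.7°.

V_total = 18.81∠1.7° V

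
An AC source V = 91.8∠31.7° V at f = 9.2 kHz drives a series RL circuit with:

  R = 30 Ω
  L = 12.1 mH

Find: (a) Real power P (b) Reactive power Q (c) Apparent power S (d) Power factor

Step 1 — Angular frequency: ω = 2π·f = 2π·9200 = 5.781e+04 rad/s.
Step 2 — Component impedances:
  R: Z = R = 30 Ω
  L: Z = jωL = j·5.781e+04·0.0121 = 0 + j699.4 Ω
Step 3 — Series combination: Z_total = R + L = 30 + j699.4 Ω = 700.1∠87.5° Ω.
Step 4 — Source phasor: V = 91.8∠31.7° V = 78.1 + j48.24 V.
Step 5 — Current: I = V / Z = 0.07362 - j0.1085 A = 0.1311∠-55.8° A.
Step 6 — Complex power: S = V·I* = 0.5158 + j12.03 VA.
Step 7 — Real power: P = Re(S) = 0.5158 W.
Step 8 — Reactive power: Q = Im(S) = 12.03 VAR.
Step 9 — Apparent power: |S| = 12.04 VA.
Step 10 — Power factor: PF = P/|S| = 0.04285 (lagging).

(a) P = 0.5158 W  (b) Q = 12.03 VAR  (c) S = 12.04 VA  (d) PF = 0.04285 (lagging)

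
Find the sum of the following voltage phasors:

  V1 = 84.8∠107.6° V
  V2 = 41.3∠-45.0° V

Step 1 — Convert each phasor to rectangular form:
  V1 = 84.8·(cos(107.6°) + j·sin(107.6°)) = -25.64 + j80.83 V
  V2 = 41.3·(cos(-45.0°) + j·sin(-45.0°)) = 29.2 - j29.2 V
Step 2 — Sum components: V_total = 3.563 + j51.63 V.
Step 3 — Convert to polar: |V_total| = 51.75 V, ∠V_total = 86.1°.

V_total = 51.75∠86.1° V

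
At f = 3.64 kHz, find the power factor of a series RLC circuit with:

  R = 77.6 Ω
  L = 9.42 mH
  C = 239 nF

Step 1 — Angular frequency: ω = 2π·f = 2π·3640 = 2.287e+04 rad/s.
Step 2 — Component impedances:
  R: Z = R = 77.6 Ω
  L: Z = jωL = j·2.287e+04·0.00942 = 0 + j215.4 Ω
  C: Z = 1/(jωC) = -j/(ω·C) = 0 - j182.9 Ω
Step 3 — Series combination: Z_total = R + L + C = 77.6 + j32.5 Ω = 84.13∠22.7° Ω.
Step 4 — Power factor: PF = cos(φ) = Re(Z)/|Z| = 77.6/84.13 = 0.9224.
Step 5 — Type: Im(Z) = 32.5 ⇒ lagging (phase φ = 22.7°).

PF = 0.9224 (lagging, φ = 22.7°)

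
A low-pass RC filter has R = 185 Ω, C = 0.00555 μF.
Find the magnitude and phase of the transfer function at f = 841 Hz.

Step 1 — Angular frequency: ω = 2π·841 = 5284 rad/s.
Step 2 — Transfer function: H(jω) = 1/(1 + jωRC).
Step 3 — Denominator: 1 + jωRC = 1 + j·5284·185·5.55e-09 = 1 + j0.005426.
Step 4 — H = 1 - j0.005425.
Step 5 — Magnitude: |H| = 1 (-0.0 dB); phase: φ = -0.3°.

|H| = 1 (-0.0 dB), φ = -0.3°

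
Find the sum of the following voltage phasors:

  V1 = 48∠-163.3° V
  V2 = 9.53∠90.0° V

Step 1 — Convert each phasor to rectangular form:
  V1 = 48·(cos(-163.3°) + j·sin(-163.3°)) = -45.98 - j13.79 V
  V2 = 9.53·(cos(90.0°) + j·sin(90.0°)) = 0 + j9.53 V
Step 2 — Sum components: V_total = -45.98 - j4.263 V.
Step 3 — Convert to polar: |V_total| = 46.17 V, ∠V_total = -174.7°.

V_total = 46.17∠-174.7° V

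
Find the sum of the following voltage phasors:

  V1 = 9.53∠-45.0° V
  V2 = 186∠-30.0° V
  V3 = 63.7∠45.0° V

Step 1 — Convert each phasor to rectangular form:
  V1 = 9.53·(cos(-45.0°) + j·sin(-45.0°)) = 6.739 - j6.739 V
  V2 = 186·(cos(-30.0°) + j·sin(-30.0°)) = 161.1 - j93 V
  V3 = 63.7·(cos(45.0°) + j·sin(45.0°)) = 45.04 + j45.04 V
Step 2 — Sum components: V_total = 212.9 - j54.7 V.
Step 3 — Convert to polar: |V_total| = 219.8 V, ∠V_total = -14.4°.

V_total = 219.8∠-14.4° V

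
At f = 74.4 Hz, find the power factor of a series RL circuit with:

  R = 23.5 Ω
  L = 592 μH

Step 1 — Angular frequency: ω = 2π·f = 2π·74.4 = 467.5 rad/s.
Step 2 — Component impedances:
  R: Z = R = 23.5 Ω
  L: Z = jωL = j·467.5·0.000592 = 0 + j0.2767 Ω
Step 3 — Series combination: Z_total = R + L = 23.5 + j0.2767 Ω = 23.5∠0.7° Ω.
Step 4 — Power factor: PF = cos(φ) = Re(Z)/|Z| = 23.5/23.502 = 0.9999.
Step 5 — Type: Im(Z) = 0.2767 ⇒ lagging (phase φ = 0.7°).

PF = 0.9999 (lagging, φ = 0.7°)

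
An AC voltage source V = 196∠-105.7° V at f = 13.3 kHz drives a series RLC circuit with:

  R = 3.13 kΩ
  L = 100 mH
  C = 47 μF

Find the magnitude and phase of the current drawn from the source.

Step 1 — Angular frequency: ω = 2π·f = 2π·1.33e+04 = 8.357e+04 rad/s.
Step 2 — Component impedances:
  R: Z = R = 3130 Ω
  L: Z = jωL = j·8.357e+04·0.1 = 0 + j8357 Ω
  C: Z = 1/(jωC) = -j/(ω·C) = 0 - j0.2546 Ω
Step 3 — Series combination: Z_total = R + L + C = 3130 + j8356 Ω = 8923∠69.5° Ω.
Step 4 — Source phasor: V = 196∠-105.7° V = -53.04 - j188.7 V.
Step 5 — Ohm's law: I = V / Z_total = (-53.04 - j188.7) / (3130 + j8356) = -0.02189 - j0.001851 A.
Step 6 — Convert to polar: |I| = 0.02196 A, ∠I = -175.2°.

I = 0.02196∠-175.2° A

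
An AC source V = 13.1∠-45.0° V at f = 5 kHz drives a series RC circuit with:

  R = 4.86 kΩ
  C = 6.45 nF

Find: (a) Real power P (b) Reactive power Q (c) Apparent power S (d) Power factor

Step 1 — Angular frequency: ω = 2π·f = 2π·5000 = 3.142e+04 rad/s.
Step 2 — Component impedances:
  R: Z = R = 4860 Ω
  C: Z = 1/(jωC) = -j/(ω·C) = 0 - j4935 Ω
Step 3 — Series combination: Z_total = R + C = 4860 - j4935 Ω = 6926∠-45.4° Ω.
Step 4 — Source phasor: V = 13.1∠-45.0° V = 9.263 - j9.263 V.
Step 5 — Current: I = V / Z = 0.001891 + j1.449e-05 A = 0.001891∠0.4° A.
Step 6 — Complex power: S = V·I* = 0.01738 - j0.01765 VA.
Step 7 — Real power: P = Re(S) = 0.01738 W.
Step 8 — Reactive power: Q = Im(S) = -0.01765 VAR.
Step 9 — Apparent power: |S| = 0.02478 VA.
Step 10 — Power factor: PF = P/|S| = 0.7017 (leading).

(a) P = 0.01738 W  (b) Q = -0.01765 VAR  (c) S = 0.02478 VA  (d) PF = 0.7017 (leading)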